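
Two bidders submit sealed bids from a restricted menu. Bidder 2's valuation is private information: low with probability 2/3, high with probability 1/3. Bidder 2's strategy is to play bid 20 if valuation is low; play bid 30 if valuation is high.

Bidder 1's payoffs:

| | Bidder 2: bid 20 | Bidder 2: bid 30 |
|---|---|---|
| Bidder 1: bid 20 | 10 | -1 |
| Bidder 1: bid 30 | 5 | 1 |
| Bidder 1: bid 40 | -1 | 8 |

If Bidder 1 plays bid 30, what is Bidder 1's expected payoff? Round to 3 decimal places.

3.667

Take the expectation over Bidder 2's valuation, weighting each type's action by its prior probability.
E[bid 30] = 2/3·5 + 1/3·1 = 10/3 + 1/3 = 11/3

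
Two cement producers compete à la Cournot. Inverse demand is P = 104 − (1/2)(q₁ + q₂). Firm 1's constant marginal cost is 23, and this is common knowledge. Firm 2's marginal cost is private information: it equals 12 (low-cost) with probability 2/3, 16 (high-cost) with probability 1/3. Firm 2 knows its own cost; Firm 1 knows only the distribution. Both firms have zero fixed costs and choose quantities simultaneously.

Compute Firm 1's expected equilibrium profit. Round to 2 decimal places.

Type-c best response for Firm 2: q₂(c) = (104 − c) − q₁/2.
Firm 1 maximizes expected profit; its first-order condition is 104 − q₁ − (1/2)E[q₂] − 23 = 0.
Substituting E[q₂] and solving: E[c₂] = 13.3333, so q₁ = (104 − 2·23 + 13.3333)/(3/2) = 47.5556.
E[P] = 104 − (1/2)·(q₁ + E[q₂]) = 46.7778; Firm 1's expected profit = (E[P] − 23)·q₁ = (46.7778 − 23)·47.5556 = 1130.77.

1130.77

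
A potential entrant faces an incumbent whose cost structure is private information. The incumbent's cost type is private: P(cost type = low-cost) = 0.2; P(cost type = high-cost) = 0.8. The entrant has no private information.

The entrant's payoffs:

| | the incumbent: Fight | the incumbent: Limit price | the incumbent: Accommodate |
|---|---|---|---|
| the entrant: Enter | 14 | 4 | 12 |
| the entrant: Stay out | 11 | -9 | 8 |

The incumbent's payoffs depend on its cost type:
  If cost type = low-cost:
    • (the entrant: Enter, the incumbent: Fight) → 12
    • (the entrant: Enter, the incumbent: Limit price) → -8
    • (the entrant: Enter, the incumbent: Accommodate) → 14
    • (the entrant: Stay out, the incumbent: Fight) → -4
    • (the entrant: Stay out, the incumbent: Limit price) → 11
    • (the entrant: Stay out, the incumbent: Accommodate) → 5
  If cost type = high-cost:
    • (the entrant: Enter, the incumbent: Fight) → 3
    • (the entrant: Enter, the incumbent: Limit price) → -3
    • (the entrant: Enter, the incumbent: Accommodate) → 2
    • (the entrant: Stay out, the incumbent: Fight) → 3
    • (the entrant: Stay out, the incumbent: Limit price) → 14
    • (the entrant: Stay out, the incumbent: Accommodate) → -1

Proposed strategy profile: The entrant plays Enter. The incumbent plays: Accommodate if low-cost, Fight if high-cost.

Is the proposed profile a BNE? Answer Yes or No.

The entrant plays Enter: E[Enter] = 0.2·(12) + 0.8·(14) = 13.6; E[Stay out] = 10.4. Best-responding. ✓
The incumbent (cost type low-cost), facing Enter: Fight gives 12, Limit price gives -8, Accommodate gives 14. Proposed Accommodate is best. ✓
The incumbent (cost type high-cost), facing Enter: Fight gives 3, Limit price gives -3, Accommodate gives 2. Proposed Fight is best. ✓

Yes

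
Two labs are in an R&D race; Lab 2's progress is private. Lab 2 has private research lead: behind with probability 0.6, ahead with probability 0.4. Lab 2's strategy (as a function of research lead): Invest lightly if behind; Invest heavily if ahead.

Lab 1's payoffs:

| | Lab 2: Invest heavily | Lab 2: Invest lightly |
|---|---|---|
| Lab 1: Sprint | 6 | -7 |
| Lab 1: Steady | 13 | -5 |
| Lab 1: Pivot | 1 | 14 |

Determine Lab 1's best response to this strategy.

Pivot

E[Sprint] = 0.6·(-7) + 0.4·(6) = -1.8
E[Steady] = 0.6·(-5) + 0.4·(13) = 2.2
E[Pivot] = 0.6·(14) + 0.4·(1) = 8.8
Best response: Pivot (8.8 is the largest).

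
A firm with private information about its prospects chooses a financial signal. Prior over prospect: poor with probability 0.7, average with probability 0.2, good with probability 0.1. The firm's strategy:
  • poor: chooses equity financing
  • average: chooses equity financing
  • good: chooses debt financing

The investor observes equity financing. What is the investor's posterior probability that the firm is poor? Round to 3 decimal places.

P(equity financing) = 0.7·1 + 0.2·1 + 0.1·0 = 0.9
P(poor | equity financing) = (0.7·1) / 0.9 = 0.7 / 0.9 = 0.777778

0.778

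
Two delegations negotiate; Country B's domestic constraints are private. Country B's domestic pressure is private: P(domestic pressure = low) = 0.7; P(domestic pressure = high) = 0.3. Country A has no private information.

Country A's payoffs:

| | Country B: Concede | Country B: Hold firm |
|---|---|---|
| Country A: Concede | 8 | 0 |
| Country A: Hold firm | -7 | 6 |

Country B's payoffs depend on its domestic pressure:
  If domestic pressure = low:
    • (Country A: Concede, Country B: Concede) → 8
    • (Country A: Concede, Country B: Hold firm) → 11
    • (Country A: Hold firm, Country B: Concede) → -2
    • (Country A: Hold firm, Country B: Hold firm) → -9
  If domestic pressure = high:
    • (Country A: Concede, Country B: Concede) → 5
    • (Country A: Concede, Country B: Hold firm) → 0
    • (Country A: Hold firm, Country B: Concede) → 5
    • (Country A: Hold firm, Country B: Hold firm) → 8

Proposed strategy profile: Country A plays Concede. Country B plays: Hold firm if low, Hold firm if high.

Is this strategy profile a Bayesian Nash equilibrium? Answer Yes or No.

No

A profile is a BNE iff every type of every player is best-responding given beliefs about the other side.
Country A plays Concede: E[Concede] = 0.7·(0) + 0.3·(0) = 0; E[Hold firm] = 6. Not best-responding. ✗
Country B (domestic pressure low), facing Concede: Concede gives 8, Hold firm gives 11. Proposed Hold firm is best. ✓
Country B (domestic pressure high), facing Concede: Concede gives 5, Hold firm gives 0. Proposed Hold firm is not best — profitable deviation exists. ✗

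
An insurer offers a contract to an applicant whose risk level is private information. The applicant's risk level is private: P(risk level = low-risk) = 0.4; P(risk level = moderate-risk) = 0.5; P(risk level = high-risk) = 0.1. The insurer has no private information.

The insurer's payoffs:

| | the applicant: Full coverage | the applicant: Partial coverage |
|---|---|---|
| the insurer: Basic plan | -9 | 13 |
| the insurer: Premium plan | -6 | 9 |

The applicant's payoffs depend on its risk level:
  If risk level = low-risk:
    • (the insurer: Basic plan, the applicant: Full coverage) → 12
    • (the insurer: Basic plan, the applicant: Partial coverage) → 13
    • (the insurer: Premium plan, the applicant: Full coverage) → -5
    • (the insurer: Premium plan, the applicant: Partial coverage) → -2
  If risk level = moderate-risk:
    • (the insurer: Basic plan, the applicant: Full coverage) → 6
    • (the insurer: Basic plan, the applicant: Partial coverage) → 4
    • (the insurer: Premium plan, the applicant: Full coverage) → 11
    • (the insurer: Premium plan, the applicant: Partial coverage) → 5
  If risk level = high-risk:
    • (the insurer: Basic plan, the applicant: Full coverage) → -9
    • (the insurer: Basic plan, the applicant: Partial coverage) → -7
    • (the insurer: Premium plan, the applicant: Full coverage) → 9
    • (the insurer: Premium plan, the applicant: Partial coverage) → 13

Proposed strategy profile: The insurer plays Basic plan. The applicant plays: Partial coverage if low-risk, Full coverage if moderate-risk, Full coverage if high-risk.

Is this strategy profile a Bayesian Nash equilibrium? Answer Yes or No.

The insurer plays Basic plan: E[Basic plan] = 0.4·(13) + 0.5·(-9) + 0.1·(-9) = -0.2; E[Premium plan] = 0. Not best-responding. ✗
The applicant (risk level low-risk), facing Basic plan: Full coverage gives 12, Partial coverage gives 13. Proposed Partial coverage is best. ✓
The applicant (risk level moderate-risk), facing Basic plan: Full coverage gives 6, Partial coverage gives 4. Proposed Full coverage is best. ✓
The applicant (risk level high-risk), facing Basic plan: Full coverage gives -9, Partial coverage gives -7. Proposed Full coverage is not best — profitable deviation exists. ✗

No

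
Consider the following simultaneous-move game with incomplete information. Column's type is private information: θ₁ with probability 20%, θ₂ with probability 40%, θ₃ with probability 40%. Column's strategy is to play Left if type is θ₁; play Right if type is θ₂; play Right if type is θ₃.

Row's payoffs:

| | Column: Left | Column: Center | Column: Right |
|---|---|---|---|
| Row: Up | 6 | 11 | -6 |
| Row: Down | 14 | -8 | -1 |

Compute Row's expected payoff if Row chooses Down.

2

E[Down] = 0.2·14 + 0.4·(-1) + 0.4·(-1) = 2.8 + (-0.4) + (-0.4) = 2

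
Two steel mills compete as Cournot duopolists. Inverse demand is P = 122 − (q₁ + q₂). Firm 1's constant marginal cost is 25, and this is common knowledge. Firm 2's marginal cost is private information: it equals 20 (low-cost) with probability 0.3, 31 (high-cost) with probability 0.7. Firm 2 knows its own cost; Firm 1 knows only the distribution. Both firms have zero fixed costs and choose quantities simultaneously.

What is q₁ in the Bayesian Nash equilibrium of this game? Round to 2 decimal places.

33.23

Type-c best response for Firm 2: q₂(c) = (122 − c)/2 − q₁/2.
Firm 1 maximizes expected profit; its first-order condition is 122 − 2q₁ − E[q₂] − 25 = 0.
Substituting E[q₂] and solving: E[c₂] = 27.7, so q₁ = (122 − 2·25 + 27.7)/3 = 33.2333.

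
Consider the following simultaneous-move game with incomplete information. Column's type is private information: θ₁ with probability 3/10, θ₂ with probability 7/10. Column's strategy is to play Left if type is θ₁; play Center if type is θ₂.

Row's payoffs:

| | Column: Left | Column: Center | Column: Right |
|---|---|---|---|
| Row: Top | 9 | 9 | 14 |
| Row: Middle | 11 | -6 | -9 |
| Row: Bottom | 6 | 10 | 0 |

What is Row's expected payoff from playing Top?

9

Take the expectation over Column's type, weighting each type's action by its prior probability.
E[Top] = 3/10·9 + 7/10·9 = 27/10 + 63/10 = 9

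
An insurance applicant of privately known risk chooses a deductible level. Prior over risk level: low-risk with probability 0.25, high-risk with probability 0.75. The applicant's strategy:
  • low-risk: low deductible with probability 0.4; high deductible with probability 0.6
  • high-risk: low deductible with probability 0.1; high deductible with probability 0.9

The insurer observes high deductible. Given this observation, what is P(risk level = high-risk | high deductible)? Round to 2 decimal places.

P(high deductible) = 0.25·0.6 + 0.75·0.9 = 0.825
P(high-risk | high deductible) = (0.75·0.9) / 0.825 = 0.675 / 0.825 = 0.818182

0.82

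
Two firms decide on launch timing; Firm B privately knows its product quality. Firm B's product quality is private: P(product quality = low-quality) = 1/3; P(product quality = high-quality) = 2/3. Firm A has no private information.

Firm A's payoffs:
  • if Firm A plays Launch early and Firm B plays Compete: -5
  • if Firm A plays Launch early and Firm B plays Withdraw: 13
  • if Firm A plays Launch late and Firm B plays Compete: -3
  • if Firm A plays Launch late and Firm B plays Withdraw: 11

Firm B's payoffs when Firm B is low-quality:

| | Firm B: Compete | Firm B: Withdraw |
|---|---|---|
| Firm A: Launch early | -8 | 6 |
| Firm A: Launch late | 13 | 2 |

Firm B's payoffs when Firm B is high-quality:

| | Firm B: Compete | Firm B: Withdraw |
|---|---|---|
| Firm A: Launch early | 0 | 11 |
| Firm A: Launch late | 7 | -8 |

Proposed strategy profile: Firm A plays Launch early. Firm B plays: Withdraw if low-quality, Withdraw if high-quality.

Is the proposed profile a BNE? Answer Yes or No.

Firm A plays Launch early: E[Launch early] = 1/3·(13) + 2/3·(13) = 13; E[Launch late] = 11. Best-responding. ✓
Firm B (product quality low-quality), facing Launch early: Compete gives -8, Withdraw gives 6. Proposed Withdraw is best. ✓
Firm B (product quality high-quality), facing Launch early: Compete gives 0, Withdraw gives 11. Proposed Withdraw is best. ✓

Yes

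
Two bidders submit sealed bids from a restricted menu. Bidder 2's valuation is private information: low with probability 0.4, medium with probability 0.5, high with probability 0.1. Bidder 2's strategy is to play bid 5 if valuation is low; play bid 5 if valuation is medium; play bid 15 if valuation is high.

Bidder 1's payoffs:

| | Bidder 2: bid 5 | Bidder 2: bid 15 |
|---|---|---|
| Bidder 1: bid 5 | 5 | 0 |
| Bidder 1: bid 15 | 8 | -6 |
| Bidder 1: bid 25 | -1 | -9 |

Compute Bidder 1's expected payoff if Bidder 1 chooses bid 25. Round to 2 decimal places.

-1.80

Take the expectation over Bidder 2's valuation, weighting each type's action by its prior probability.
E[bid 25] = 0.4·(-1) + 0.5·(-1) + 0.1·(-9) = (-0.4) + (-0.5) + (-0.9) = -1.8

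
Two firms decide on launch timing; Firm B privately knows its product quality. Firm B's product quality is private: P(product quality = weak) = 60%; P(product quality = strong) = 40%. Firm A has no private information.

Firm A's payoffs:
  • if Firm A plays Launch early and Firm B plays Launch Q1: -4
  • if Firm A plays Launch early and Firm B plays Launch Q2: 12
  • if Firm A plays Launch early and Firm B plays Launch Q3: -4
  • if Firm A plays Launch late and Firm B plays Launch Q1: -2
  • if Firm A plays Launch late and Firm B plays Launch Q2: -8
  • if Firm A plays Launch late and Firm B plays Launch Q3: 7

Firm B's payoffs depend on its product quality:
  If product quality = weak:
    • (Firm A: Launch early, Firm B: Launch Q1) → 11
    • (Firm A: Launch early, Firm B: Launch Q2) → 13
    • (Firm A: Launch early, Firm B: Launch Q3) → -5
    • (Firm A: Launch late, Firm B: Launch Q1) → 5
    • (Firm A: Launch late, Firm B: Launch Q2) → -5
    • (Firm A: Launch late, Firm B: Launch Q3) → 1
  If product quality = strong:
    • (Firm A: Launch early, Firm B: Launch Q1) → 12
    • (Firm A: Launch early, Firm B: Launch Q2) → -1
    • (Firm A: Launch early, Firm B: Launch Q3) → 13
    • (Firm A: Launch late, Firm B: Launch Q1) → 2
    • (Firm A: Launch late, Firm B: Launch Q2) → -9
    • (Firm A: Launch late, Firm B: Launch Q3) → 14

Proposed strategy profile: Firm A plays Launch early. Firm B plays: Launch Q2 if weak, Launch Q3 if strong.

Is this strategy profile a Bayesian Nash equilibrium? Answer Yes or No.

Yes

Firm A plays Launch early: E[Launch early] = 0.6·(12) + 0.4·(-4) = 5.6; E[Launch late] = -2. Best-responding. ✓
Firm B (product quality weak), facing Launch early: Launch Q1 gives 11, Launch Q2 gives 13, Launch Q3 gives -5. Proposed Launch Q2 is best. ✓
Firm B (product quality strong), facing Launch early: Launch Q1 gives 12, Launch Q2 gives -1, Launch Q3 gives 13. Proposed Launch Q3 is best. ✓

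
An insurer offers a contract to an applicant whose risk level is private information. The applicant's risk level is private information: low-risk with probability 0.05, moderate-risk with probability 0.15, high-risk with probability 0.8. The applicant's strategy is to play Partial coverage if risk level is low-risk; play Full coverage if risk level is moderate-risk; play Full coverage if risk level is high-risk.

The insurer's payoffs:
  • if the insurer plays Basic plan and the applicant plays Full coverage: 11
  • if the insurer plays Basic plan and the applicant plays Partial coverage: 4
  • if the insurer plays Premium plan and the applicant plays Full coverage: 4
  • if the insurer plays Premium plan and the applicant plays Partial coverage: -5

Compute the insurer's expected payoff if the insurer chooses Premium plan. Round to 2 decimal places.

3.55

E[Premium plan] = 0.05·(-5) + 0.15·4 + 0.8·4 = (-0.25) + 0.6 + 3.2 = 3.55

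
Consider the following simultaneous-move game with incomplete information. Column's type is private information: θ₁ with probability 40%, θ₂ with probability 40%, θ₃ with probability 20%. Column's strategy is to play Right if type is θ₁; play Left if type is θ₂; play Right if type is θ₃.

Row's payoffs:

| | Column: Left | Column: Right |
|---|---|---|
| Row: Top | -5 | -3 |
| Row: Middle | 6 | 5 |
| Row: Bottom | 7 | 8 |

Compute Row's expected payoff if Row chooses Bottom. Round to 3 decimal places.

7.600

E[Bottom] = 0.4·8 + 0.4·7 + 0.2·8 = 3.2 + 2.8 + 1.6 = 7.6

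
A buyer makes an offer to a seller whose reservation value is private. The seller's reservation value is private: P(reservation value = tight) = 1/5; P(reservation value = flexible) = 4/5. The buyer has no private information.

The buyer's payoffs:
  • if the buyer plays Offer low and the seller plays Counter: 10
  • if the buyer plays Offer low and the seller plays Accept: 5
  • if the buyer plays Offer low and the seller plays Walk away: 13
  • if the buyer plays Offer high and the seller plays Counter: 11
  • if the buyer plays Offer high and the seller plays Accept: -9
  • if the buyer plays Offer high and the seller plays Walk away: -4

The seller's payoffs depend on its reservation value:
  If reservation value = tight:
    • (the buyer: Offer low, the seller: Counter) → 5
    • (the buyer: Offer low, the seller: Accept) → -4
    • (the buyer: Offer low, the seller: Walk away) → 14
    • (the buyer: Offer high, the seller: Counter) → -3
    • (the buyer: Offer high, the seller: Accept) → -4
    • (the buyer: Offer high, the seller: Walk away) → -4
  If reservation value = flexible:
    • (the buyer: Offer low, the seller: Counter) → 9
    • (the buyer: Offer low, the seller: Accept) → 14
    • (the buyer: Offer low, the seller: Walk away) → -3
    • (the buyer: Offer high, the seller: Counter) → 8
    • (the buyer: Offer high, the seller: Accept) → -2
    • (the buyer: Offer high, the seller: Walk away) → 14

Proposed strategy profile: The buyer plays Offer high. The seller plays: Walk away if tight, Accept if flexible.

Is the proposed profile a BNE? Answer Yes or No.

No

A profile is a BNE iff every type of every player is best-responding given beliefs about the other side.
The buyer plays Offer high: E[Offer high] = 1/5·(-4) + 4/5·(-9) = -8; E[Offer low] = 33/5. Not best-responding. ✗
The seller (reservation value tight), facing Offer high: Counter gives -3, Accept gives -4, Walk away gives -4. Proposed Walk away is not best — profitable deviation exists. ✗
The seller (reservation value flexible), facing Offer high: Counter gives 8, Accept gives -2, Walk away gives 14. Proposed Accept is not best — profitable deviation exists. ✗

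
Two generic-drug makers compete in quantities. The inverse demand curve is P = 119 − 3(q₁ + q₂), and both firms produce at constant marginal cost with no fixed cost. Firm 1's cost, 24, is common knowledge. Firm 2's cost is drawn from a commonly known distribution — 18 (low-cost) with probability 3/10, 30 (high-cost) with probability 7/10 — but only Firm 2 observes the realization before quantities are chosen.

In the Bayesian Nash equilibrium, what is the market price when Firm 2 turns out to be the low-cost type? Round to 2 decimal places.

Type-c best response for Firm 2: q₂(c) = (119 − c)/6 − q₁/2.
Firm 1 maximizes expected profit; its first-order condition is 119 − 6q₁ − 3E[q₂] − 24 = 0.
Substituting E[q₂] and solving: E[c₂] = 26.4, so q₁ = (119 − 2·24 + 26.4)/9 = 10.8222.
q₂(low-cost) = 11.4222, so P = 119 − 3·(10.8222 + 11.4222) = 52.2667.

52.27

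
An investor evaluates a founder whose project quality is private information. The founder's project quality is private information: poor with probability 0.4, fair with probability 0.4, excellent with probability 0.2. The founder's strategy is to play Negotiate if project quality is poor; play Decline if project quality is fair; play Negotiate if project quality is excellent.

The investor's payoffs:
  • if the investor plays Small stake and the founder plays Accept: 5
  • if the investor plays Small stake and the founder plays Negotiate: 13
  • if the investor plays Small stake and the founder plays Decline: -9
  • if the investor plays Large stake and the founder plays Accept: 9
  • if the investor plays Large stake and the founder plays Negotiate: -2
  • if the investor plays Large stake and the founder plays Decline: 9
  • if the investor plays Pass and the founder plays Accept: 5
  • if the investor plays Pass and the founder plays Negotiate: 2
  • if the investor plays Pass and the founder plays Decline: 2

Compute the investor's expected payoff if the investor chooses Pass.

2

Take the expectation over the founder's project quality, weighting each type's action by its prior probability.
E[Pass] = 0.4·2 + 0.4·2 + 0.2·2 = 0.8 + 0.8 + 0.4 = 2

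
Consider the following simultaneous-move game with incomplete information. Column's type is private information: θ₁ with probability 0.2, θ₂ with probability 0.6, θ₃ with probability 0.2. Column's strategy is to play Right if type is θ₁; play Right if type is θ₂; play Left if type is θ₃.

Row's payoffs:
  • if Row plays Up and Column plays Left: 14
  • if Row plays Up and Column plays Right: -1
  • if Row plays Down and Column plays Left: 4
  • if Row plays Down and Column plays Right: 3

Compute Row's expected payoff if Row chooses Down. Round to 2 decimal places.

E[Down] = 0.2·3 + 0.6·3 + 0.2·4 = 0.6 + 1.8 + 0.8 = 3.2

3.20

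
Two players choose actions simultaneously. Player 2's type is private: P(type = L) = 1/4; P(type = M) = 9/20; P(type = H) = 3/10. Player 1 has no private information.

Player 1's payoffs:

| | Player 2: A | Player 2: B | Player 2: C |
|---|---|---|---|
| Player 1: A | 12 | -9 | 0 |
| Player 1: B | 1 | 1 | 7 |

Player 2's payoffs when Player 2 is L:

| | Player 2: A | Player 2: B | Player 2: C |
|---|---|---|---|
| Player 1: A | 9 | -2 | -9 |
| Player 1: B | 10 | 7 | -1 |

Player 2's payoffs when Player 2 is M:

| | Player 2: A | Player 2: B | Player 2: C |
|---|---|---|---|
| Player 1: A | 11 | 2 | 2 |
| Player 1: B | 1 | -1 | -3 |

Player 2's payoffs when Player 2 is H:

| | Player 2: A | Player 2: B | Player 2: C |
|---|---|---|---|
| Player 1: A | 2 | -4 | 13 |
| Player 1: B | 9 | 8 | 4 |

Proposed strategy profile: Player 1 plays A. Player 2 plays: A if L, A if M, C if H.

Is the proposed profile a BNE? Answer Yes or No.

Player 1 plays A: E[A] = 1/4·(12) + 9/20·(12) + 3/10·(0) = 42/5; E[B] = 14/5. Best-responding. ✓
Player 2 (type L), facing A: A gives 9, B gives -2, C gives -9. Proposed A is best. ✓
Player 2 (type M), facing A: A gives 11, B gives 2, C gives 2. Proposed A is best. ✓
Player 2 (type H), facing A: A gives 2, B gives -4, C gives 13. Proposed C is best. ✓

Yes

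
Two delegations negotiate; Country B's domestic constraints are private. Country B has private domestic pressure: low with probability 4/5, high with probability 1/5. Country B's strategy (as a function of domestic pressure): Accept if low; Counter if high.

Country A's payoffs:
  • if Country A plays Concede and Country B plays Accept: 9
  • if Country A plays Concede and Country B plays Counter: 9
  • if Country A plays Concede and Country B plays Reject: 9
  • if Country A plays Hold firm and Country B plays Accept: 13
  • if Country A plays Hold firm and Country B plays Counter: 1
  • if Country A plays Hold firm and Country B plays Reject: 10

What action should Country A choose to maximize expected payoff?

Hold firm

E[Concede] = 4/5·(9) + 1/5·(9) = 9
E[Hold firm] = 4/5·(13) + 1/5·(1) = 53/5
Best response: Hold firm (53/5 is the largest).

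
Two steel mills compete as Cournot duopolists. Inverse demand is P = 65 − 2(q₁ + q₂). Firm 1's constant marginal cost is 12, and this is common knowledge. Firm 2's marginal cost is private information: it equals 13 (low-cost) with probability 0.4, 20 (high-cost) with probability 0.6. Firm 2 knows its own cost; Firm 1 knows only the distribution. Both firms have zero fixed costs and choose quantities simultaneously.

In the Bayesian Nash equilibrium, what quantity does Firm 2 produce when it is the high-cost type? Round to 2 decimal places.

6.40

Each type of Firm 2 best-responds to q₁; Firm 1 best-responds to the expected q₂ over Firm 2's types.
Firm 2 with cost c maximizes (65 − 2(q₁+q₂) − c)·q₂, giving q₂(c) = (65 − c − 2q₁)/4.
E[c₂] = 0.4·13 + 0.6·20 = 17.2
Firm 1's FOC against E[q₂] yields q₁ = (65 − 2·12 + E[c₂])/6 = (65 − 24 + 17.2)/6 = 9.7.
q₂(high-cost) = (65 − 20 − 2·9.7)/4 = 6.4.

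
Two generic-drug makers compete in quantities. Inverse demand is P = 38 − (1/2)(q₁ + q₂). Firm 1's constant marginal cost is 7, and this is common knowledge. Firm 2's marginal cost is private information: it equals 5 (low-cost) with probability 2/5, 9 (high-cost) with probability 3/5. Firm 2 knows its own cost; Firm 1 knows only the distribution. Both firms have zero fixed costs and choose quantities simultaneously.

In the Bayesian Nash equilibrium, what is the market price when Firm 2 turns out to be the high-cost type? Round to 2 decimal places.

18.27

Each type of Firm 2 best-responds to q₁; Firm 1 best-responds to the expected q₂ over Firm 2's types.
Firm 2 with cost c maximizes (38 − (1/2)(q₁+q₂) − c)·q₂, giving q₂(c) = (38 − c − (1/2)q₁).
E[c₂] = 2/5·5 + 3/5·9 = 7.4
Firm 1's FOC against E[q₂] yields q₁ = (38 − 2·7 + E[c₂])/(3/2) = (38 − 14 + 7.4)/(3/2) = 20.9333.
q₂(high-cost) = 18.5333, so P = 38 − (1/2)·(20.9333 + 18.5333) = 18.2667.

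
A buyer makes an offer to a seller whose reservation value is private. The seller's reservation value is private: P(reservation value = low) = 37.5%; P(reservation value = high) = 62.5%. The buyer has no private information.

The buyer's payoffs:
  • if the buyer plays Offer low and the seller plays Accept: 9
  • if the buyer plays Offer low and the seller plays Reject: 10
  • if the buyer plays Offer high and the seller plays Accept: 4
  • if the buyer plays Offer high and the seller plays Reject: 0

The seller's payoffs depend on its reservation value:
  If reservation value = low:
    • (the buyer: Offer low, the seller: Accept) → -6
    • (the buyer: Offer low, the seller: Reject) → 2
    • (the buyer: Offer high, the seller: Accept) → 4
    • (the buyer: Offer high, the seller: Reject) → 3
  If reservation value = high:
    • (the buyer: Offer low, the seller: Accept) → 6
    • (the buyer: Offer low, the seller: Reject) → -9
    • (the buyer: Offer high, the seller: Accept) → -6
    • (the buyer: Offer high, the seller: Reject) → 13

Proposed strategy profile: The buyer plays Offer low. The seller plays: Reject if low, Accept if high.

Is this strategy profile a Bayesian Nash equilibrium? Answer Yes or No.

Yes

A profile is a BNE iff every type of every player is best-responding given beliefs about the other side.
The buyer plays Offer low: E[Offer low] = 0.375·(10) + 0.625·(9) = 9.375; E[Offer high] = 2.5. Best-responding. ✓
The seller (reservation value low), facing Offer low: Accept gives -6, Reject gives 2. Proposed Reject is best. ✓
The seller (reservation value high), facing Offer low: Accept gives 6, Reject gives -9. Proposed Accept is best. ✓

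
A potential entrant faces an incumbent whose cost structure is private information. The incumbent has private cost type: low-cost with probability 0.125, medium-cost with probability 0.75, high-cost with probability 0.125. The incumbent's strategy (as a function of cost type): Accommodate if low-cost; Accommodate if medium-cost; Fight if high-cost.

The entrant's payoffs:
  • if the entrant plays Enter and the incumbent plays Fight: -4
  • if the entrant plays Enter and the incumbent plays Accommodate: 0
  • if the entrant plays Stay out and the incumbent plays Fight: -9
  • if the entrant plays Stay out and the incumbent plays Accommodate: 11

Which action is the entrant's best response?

Stay out

E[Enter] = 0.125·(0) + 0.75·(0) + 0.125·(-4) = -0.5
E[Stay out] = 0.125·(11) + 0.75·(11) + 0.125·(-9) = 8.5
Best response: Stay out (8.5 is the largest).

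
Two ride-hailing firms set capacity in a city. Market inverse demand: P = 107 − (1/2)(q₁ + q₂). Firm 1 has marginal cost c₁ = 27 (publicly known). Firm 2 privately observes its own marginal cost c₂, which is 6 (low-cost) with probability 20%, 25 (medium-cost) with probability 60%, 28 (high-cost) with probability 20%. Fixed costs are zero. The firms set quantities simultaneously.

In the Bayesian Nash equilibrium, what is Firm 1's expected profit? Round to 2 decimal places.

Type-c best response for Firm 2: q₂(c) = (107 − c) − q₁/2.
Firm 1 maximizes expected profit; its first-order condition is 107 − q₁ − (1/2)E[q₂] − 27 = 0.
Substituting E[q₂] and solving: E[c₂] = 21.8, so q₁ = (107 − 2·27 + 21.8)/(3/2) = 49.8667.
E[P] = 107 − (1/2)·(q₁ + E[q₂]) = 51.9333; Firm 1's expected profit = (E[P] − 27)·q₁ = (51.9333 − 27)·49.8667 = 1243.34.

1243.34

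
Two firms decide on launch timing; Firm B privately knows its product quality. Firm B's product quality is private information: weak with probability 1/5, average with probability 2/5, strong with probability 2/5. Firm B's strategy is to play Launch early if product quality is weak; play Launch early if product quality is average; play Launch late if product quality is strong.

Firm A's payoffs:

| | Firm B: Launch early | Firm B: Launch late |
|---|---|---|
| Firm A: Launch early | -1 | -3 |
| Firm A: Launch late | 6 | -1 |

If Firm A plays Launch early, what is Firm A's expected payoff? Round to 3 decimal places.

Take the expectation over Firm B's product quality, weighting each type's action by its prior probability.
E[Launch early] = 1/5·(-1) + 2/5·(-1) + 2/5·(-3) = (-1/5) + (-2/5) + (-6/5) = -9/5

-1.800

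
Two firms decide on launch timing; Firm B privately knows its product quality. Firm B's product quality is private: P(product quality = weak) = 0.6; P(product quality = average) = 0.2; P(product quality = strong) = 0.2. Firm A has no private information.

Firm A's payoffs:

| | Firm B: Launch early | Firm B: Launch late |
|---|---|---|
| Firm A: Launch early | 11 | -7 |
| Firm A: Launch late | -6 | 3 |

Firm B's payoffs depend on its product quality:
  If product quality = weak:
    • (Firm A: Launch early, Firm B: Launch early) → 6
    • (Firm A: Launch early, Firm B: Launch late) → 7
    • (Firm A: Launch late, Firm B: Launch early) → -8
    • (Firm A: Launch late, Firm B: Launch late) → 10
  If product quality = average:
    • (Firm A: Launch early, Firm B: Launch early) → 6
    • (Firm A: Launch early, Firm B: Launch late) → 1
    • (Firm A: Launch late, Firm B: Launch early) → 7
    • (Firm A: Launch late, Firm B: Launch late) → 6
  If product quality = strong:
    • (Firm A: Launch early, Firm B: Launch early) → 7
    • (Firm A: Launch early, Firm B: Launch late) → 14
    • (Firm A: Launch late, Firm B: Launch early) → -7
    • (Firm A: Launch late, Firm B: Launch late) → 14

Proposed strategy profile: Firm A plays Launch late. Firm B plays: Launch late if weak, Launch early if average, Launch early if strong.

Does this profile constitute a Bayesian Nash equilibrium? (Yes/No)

A profile is a BNE iff every type of every player is best-responding given beliefs about the other side.
Firm A plays Launch late: E[Launch late] = 0.6·(3) + 0.2·(-6) + 0.2·(-6) = -0.6; E[Launch early] = 0.2. Not best-responding. ✗
Firm B (product quality weak), facing Launch late: Launch early gives -8, Launch late gives 10. Proposed Launch late is best. ✓
Firm B (product quality average), facing Launch late: Launch early gives 7, Launch late gives 6. Proposed Launch early is best. ✓
Firm B (product quality strong), facing Launch late: Launch early gives -7, Launch late gives 14. Proposed Launch early is not best — profitable deviation exists. ✗

No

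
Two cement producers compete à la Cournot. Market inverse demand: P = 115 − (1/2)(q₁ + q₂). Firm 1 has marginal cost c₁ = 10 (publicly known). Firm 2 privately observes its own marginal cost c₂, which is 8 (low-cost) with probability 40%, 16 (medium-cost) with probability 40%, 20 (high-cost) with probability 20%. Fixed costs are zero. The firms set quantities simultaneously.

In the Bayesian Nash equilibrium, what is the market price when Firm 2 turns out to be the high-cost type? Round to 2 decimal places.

Each type of Firm 2 best-responds to q₁; Firm 1 best-responds to the expected q₂ over Firm 2's types.
Firm 2 with cost c maximizes (115 − (1/2)(q₁+q₂) − c)·q₂, giving q₂(c) = (115 − c − (1/2)q₁).
E[c₂] = 0.4·8 + 0.4·16 + 0.2·20 = 13.6
Firm 1's FOC against E[q₂] yields q₁ = (115 − 2·10 + E[c₂])/(3/2) = (115 − 20 + 13.6)/(3/2) = 72.4.
q₂(high-cost) = 58.8, so P = 115 − (1/2)·(72.4 + 58.8) = 49.4.

49.40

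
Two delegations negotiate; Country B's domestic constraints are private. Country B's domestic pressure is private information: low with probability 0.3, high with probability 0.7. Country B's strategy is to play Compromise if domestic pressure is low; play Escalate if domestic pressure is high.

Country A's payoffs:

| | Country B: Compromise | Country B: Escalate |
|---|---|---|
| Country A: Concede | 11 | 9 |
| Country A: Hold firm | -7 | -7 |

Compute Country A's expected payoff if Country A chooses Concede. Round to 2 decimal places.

9.60

E[Concede] = 0.3·11 + 0.7·9 = 3.3 + 6.3 = 9.6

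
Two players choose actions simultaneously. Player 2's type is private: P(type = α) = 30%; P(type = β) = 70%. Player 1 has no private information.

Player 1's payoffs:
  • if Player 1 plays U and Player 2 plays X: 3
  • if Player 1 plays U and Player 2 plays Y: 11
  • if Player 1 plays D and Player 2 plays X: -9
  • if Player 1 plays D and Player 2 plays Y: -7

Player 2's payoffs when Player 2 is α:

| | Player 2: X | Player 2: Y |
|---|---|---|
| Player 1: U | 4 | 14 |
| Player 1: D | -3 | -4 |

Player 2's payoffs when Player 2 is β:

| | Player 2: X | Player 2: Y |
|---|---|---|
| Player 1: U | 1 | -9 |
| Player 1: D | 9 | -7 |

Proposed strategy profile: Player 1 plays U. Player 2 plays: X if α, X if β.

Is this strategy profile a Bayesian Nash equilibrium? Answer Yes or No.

Player 1 plays U: E[U] = 0.3·(3) + 0.7·(3) = 3; E[D] = -9. Best-responding. ✓
Player 2 (type α), facing U: X gives 4, Y gives 14. Proposed X is not best — profitable deviation exists. ✗
Player 2 (type β), facing U: X gives 1, Y gives -9. Proposed X is best. ✓

No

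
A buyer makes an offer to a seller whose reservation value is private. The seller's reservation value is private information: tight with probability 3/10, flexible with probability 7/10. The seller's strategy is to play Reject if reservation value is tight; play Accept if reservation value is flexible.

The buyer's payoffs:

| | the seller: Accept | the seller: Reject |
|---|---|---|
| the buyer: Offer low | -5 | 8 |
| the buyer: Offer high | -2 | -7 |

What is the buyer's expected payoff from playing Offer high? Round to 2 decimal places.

E[Offer high] = 3/10·(-7) + 7/10·(-2) = (-21/10) + (-7/5) = -7/2

-3.50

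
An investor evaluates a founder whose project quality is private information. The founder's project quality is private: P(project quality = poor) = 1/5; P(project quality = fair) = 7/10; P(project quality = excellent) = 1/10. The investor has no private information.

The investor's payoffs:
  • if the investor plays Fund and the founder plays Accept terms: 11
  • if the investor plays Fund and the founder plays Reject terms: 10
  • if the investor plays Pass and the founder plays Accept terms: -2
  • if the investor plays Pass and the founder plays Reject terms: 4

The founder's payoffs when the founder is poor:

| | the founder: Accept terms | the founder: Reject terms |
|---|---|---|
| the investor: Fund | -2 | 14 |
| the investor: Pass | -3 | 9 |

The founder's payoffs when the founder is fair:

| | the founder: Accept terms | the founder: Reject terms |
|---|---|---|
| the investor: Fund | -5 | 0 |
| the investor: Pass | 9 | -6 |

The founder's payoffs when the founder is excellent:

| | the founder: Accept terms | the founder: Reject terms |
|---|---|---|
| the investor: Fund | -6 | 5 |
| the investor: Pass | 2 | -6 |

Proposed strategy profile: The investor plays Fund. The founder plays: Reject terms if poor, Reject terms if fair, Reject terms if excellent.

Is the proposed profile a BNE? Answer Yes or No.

Yes

The investor plays Fund: E[Fund] = 1/5·(10) + 7/10·(10) + 1/10·(10) = 10; E[Pass] = 4. Best-responding. ✓
The founder (project quality poor), facing Fund: Accept terms gives -2, Reject terms gives 14. Proposed Reject terms is best. ✓
The founder (project quality fair), facing Fund: Accept terms gives -5, Reject terms gives 0. Proposed Reject terms is best. ✓
The founder (project quality excellent), facing Fund: Accept terms gives -6, Reject terms gives 5. Proposed Reject terms is best. ✓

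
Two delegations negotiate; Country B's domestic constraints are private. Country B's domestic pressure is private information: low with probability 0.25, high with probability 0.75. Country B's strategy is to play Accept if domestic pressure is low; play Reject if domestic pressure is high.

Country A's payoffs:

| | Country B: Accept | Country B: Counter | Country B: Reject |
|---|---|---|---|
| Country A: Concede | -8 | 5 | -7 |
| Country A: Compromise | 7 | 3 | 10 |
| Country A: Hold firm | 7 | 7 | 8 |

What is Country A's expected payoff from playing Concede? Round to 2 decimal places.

Take the expectation over Country B's domestic pressure, weighting each type's action by its prior probability.
E[Concede] = 0.25·(-8) + 0.75·(-7) = (-2) + (-5.25) = -7.25

-7.25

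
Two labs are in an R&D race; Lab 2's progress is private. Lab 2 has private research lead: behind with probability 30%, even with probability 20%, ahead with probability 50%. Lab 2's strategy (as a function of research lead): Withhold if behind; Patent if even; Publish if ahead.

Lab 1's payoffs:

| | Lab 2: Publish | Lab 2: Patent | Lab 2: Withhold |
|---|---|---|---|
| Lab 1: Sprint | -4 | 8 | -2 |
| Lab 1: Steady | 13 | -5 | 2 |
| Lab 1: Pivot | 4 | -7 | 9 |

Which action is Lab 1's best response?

Steady

E[Sprint] = 0.3·(-2) + 0.2·(8) + 0.5·(-4) = -1
E[Steady] = 0.3·(2) + 0.2·(-5) + 0.5·(13) = 6.1
E[Pivot] = 0.3·(9) + 0.2·(-7) + 0.5·(4) = 3.3
Best response: Steady (6.1 is the largest).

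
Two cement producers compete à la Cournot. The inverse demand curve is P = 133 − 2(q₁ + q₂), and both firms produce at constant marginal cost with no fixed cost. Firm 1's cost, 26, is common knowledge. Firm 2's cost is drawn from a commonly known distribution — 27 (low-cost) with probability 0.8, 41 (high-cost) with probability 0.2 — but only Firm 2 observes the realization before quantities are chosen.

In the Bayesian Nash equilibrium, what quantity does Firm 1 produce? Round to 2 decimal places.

Each type of Firm 2 best-responds to q₁; Firm 1 best-responds to the expected q₂ over Firm 2's types.
Firm 2 with cost c maximizes (133 − 2(q₁+q₂) − c)·q₂, giving q₂(c) = (133 − c − 2q₁)/4.
E[c₂] = 0.8·27 + 0.2·41 = 29.8
Firm 1's FOC against E[q₂] yields q₁ = (133 − 2·26 + E[c₂])/6 = (133 − 52 + 29.8)/6 = 18.4667.

18.47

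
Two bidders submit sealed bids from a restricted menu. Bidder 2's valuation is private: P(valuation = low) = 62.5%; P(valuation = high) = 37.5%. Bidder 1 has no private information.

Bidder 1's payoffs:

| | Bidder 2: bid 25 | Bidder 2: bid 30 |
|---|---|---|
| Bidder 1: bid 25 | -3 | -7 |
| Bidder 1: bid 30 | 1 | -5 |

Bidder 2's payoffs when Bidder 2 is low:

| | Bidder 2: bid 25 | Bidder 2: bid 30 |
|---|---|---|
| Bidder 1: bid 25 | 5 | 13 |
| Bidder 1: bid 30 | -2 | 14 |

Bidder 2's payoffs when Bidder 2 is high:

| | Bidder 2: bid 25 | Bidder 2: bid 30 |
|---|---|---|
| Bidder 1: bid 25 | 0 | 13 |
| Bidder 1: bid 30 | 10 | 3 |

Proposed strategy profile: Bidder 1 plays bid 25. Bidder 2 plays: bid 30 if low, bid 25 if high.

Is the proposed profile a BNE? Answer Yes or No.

No

Bidder 1 plays bid 25: E[bid 25] = 0.625·(-7) + 0.375·(-3) = -5.5; E[bid 30] = -2.75. Not best-responding. ✗
Bidder 2 (valuation low), facing bid 25: bid 25 gives 5, bid 30 gives 13. Proposed bid 30 is best. ✓
Bidder 2 (valuation high), facing bid 25: bid 25 gives 0, bid 30 gives 13. Proposed bid 25 is not best — profitable deviation exists. ✗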